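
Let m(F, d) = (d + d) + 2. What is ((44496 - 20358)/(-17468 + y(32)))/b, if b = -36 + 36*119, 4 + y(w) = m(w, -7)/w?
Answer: -298/916329 ≈ -0.00032521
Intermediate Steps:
m(F, d) = 2 + 2*d (m(F, d) = 2*d + 2 = 2 + 2*d)
y(w) = -4 - 12/w (y(w) = -4 + (2 + 2*(-7))/w = -4 + (2 - 14)/w = -4 - 12/w)
b = 4248 (b = -36 + 4284 = 4248)
((44496 - 20358)/(-17468 + y(32)))/b = ((44496 - 20358)/(-17468 + (-4 - 12/32)))/4248 = (24138/(-17468 + (-4 - 12*1/32)))*(1/4248) = (24138/(-17468 + (-4 - 3/8)))*(1/4248) = (24138/(-17468 - 35/8))*(1/4248) = (24138/(-139779/8))*(1/4248) = (24138*(-8/139779))*(1/4248) = -7152/5177*1/4248 = -298/916329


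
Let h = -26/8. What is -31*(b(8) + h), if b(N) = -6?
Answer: 1147/4 ≈ 286.75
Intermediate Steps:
h = -13/4 (h = -26*⅛ = -13/4 ≈ -3.2500)
-31*(b(8) + h) = -31*(-6 - 13/4) = -31*(-37/4) = 1147/4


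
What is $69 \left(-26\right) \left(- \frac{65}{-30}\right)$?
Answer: $-3887$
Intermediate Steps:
$69 \left(-26\right) \left(- \frac{65}{-30}\right) = - 1794 \left(\left(-65\right) \left(- \frac{1}{30}\right)\right) = \left(-1794\right) \frac{13}{6} = -3887$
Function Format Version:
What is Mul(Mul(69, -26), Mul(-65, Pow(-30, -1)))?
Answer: -3887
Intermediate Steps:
Mul(Mul(69, -26), Mul(-65, Pow(-30, -1))) = Mul(-1794, Mul(-65, Rational(-1, 30))) = Mul(-1794, Rational(13, 6)) = -3887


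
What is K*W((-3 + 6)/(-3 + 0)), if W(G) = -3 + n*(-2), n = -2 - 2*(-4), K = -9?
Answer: 135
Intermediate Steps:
n = 6 (n = -2 + 8 = 6)
W(G) = -15 (W(G) = -3 + 6*(-2) = -3 - 12 = -15)
K*W((-3 + 6)/(-3 + 0)) = -9*(-15) = 135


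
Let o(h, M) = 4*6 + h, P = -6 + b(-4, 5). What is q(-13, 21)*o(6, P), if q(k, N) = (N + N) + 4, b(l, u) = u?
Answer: 1380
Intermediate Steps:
q(k, N) = 4 + 2*N (q(k, N) = 2*N + 4 = 4 + 2*N)
P = -1 (P = -6 + 5 = -1)
o(h, M) = 24 + h
q(-13, 21)*o(6, P) = (4 + 2*21)*(24 + 6) = (4 + 42)*30 = 46*30 = 1380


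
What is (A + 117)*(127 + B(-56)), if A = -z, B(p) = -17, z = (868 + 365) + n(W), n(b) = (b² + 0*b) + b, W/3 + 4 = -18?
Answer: -594660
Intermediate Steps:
W = -66 (W = -12 + 3*(-18) = -12 - 54 = -66)
n(b) = b + b² (n(b) = (b² + 0) + b = b² + b = b + b²)
z = 5523 (z = (868 + 365) - 66*(1 - 66) = 1233 - 66*(-65) = 1233 + 4290 = 5523)
A = -5523 (A = -1*5523 = -5523)
(A + 117)*(127 + B(-56)) = (-5523 + 117)*(127 - 17) = -5406*110 = -594660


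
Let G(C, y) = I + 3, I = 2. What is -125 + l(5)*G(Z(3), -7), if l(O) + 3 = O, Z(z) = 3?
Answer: -115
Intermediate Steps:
l(O) = -3 + O
G(C, y) = 5 (G(C, y) = 2 + 3 = 5)
-125 + l(5)*G(Z(3), -7) = -125 + (-3 + 5)*5 = -125 + 2*5 = -125 + 10 = -115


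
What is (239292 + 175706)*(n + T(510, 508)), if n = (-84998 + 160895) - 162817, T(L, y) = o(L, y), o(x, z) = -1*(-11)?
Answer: -36067061182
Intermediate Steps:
o(x, z) = 11
T(L, y) = 11
n = -86920 (n = 75897 - 162817 = -86920)
(239292 + 175706)*(n + T(510, 508)) = (239292 + 175706)*(-86920 + 11) = 414998*(-86909) = -36067061182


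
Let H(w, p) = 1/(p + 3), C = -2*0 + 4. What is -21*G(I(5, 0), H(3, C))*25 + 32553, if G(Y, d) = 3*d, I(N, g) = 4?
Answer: 32328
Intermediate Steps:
C = 4 (C = 0 + 4 = 4)
H(w, p) = 1/(3 + p)
-21*G(I(5, 0), H(3, C))*25 + 32553 = -63/(3 + 4)*25 + 32553 = -63/7*25 + 32553 = -21*3/7*25 + 32553 = -9*25 + 32553 = -225 + 32553 = 32328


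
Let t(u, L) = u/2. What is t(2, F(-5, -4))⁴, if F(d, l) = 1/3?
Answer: 1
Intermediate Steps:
F(d, l) = ⅓ (F(d, l) = 1*(⅓) = ⅓)
t(u, L) = u/2 (t(u, L) = u*(½) = u/2)
t(2, F(-5, -4))⁴ = ((½)*2)⁴ = 1⁴ = 1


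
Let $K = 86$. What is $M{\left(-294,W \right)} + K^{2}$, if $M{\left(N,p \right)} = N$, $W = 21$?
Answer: $7102$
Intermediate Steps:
$M{\left(-294,W \right)} + K^{2} = -294 + 86^{2} = -294 + 7396 = 7102$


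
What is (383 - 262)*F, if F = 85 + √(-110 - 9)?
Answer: 10285 + 121*I*√119 ≈ 10285.0 + 1320.0*I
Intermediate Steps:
F = 85 + I*√119 (F = 85 + √(-119) = 85 + I*√119 ≈ 85.0 + 10.909*I)
(383 - 262)*F = (383 - 262)*(85 + I*√119) = 121*(85 + I*√119) = 10285 + 121*I*√119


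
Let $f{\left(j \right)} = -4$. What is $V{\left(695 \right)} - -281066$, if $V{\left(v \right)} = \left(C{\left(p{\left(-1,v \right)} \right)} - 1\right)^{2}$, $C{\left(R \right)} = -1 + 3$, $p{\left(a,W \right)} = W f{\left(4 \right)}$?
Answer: $281067$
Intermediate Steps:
$p{\left(a,W \right)} = - 4 W$ ($p{\left(a,W \right)} = W \left(-4\right) = - 4 W$)
$C{\left(R \right)} = 2$
$V{\left(v \right)} = 1$ ($V{\left(v \right)} = \left(2 - 1\right)^{2} = 1^{2} = 1$)
$V{\left(695 \right)} - -281066 = 1 - -281066 = 1 + 281066 = 281067$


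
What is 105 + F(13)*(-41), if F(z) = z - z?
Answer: 105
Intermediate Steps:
F(z) = 0
105 + F(13)*(-41) = 105 + 0*(-41) = 105 + 0 = 105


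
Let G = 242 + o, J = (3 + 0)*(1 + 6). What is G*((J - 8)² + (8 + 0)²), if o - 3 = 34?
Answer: 65007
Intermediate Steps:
o = 37 (o = 3 + 34 = 37)
J = 21 (J = 3*7 = 21)
G = 279 (G = 242 + 37 = 279)
G*((J - 8)² + (8 + 0)²) = 279*((21 - 8)² + (8 + 0)²) = 279*(13² + 8²) = 279*(169 + 64) = 279*233 = 65007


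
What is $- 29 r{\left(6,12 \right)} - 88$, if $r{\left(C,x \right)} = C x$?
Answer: $-2176$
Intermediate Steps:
$- 29 r{\left(6,12 \right)} - 88 = - 29 \cdot 6 \cdot 12 - 88 = \left(-29\right) 72 - 88 = -2088 - 88 = -2176$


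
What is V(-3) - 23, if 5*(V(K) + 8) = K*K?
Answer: -146/5 ≈ -29.200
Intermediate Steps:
V(K) = -8 + K**2/5 (V(K) = -8 + (K*K)/5 = -8 + K**2/5)
V(-3) - 23 = (-8 + (1/5)*(-3)**2) - 23 = (-8 + (1/5)*9) - 23 = (-8 + 9/5) - 23 = -31/5 - 23 = -146/5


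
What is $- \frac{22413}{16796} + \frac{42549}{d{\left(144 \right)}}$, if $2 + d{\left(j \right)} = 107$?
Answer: $\frac{237433213}{587860} \approx 403.89$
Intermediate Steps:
$d{\left(j \right)} = 105$ ($d{\left(j \right)} = -2 + 107 = 105$)
$- \frac{22413}{16796} + \frac{42549}{d{\left(144 \right)}} = - \frac{22413}{16796} + \frac{42549}{105} = \left(-22413\right) \frac{1}{16796} + 42549 \cdot \frac{1}{105} = - \frac{22413}{16796} + \frac{14183}{35} = \frac{237433213}{587860}$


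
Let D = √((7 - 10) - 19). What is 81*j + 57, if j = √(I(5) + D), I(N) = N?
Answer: 57 + 81*√(5 + I*√22) ≈ 254.21 + 78.022*I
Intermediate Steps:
D = I*√22 (D = √(-3 - 19) = √(-22) = I*√22 ≈ 4.6904*I)
j = √(5 + I*√22) ≈ 2.4347 + 0.96324*I
81*j + 57 = 81*√(5 + I*√22) + 57 = 57 + 81*√(5 + I*√22)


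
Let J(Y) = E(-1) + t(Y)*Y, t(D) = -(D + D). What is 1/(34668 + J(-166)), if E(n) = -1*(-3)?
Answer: -1/20441 ≈ -4.8921e-5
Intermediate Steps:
E(n) = 3
t(D) = -2*D
J(Y) = 3 - 2*Y² (J(Y) = 3 + (-2*Y)*Y = 3 - 2*Y²)
1/(34668 + J(-166)) = 1/(34668 + (3 - 2*(-166)²)) = 1/(34668 + (3 - 2*27556)) = 1/(34668 + (3 - 55112)) = 1/(34668 - 55109) = 1/(-20441) = -1/20441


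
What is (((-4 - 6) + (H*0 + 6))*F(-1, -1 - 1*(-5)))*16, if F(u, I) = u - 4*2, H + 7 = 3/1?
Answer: 576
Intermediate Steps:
H = -4 (H = -7 + 3/1 = -7 + 3*1 = -7 + 3 = -4)
F(u, I) = -8 + u (F(u, I) = u - 8 = -8 + u)
(((-4 - 6) + (H*0 + 6))*F(-1, -1 - 1*(-5)))*16 = (((-4 - 6) + (-4*0 + 6))*(-8 - 1))*16 = ((-10 + (0 + 6))*(-9))*16 = ((-10 + 6)*(-9))*16 = -4*(-9)*16 = 36*16 = 576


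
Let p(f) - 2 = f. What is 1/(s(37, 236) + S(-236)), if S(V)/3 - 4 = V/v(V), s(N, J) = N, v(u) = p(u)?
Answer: 39/2029 ≈ 0.019221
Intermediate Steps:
p(f) = 2 + f
v(u) = 2 + u
S(V) = 12 + 3*V/(2 + V) (S(V) = 12 + 3*(V/(2 + V)) = 12 + 3*V/(2 + V))
1/(s(37, 236) + S(-236)) = 1/(37 + 3*(8 + 5*(-236))/(2 - 236)) = 1/(37 + 3*(8 - 1180)/(-234)) = 1/(37 + 3*(-1/234)*(-1172)) = 1/(37 + 586/39) = 1/(2029/39) = 39/2029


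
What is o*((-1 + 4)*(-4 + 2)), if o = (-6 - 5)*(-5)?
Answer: -330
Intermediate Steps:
o = 55 (o = -11*(-5) = 55)
o*((-1 + 4)*(-4 + 2)) = 55*((-1 + 4)*(-4 + 2)) = 55*(3*(-2)) = 55*(-6) = -330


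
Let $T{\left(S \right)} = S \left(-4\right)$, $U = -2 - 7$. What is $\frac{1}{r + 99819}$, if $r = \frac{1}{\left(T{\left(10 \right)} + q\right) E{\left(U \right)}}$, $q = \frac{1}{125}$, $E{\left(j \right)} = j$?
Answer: $\frac{44991}{4490956754} \approx 1.0018 \cdot 10^{-5}$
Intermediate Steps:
$U = -9$ ($U = -2 - 7 = -9$)
$T{\left(S \right)} = - 4 S$
$q = \frac{1}{125} \approx 0.008$
$r = \frac{125}{44991}$ ($r = \frac{1}{\left(\left(-4\right) 10 + \frac{1}{125}\right) \left(-9\right)} = \frac{1}{\left(-40 + \frac{1}{125}\right) \left(-9\right)} = \frac{1}{\left(- \frac{4999}{125}\right) \left(-9\right)} = \frac{1}{\frac{44991}{125}} = \frac{125}{44991} \approx 0.0027783$)
$\frac{1}{r + 99819} = \frac{1}{\frac{125}{44991} + 99819} = \frac{1}{\frac{4490956754}{44991}} = \frac{44991}{4490956754}$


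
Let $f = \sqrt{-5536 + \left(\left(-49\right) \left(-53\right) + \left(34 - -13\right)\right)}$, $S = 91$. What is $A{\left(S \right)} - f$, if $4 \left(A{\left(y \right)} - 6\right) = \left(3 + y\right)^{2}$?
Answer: $2215 - 2 i \sqrt{723} \approx 2215.0 - 53.777 i$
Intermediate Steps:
$A{\left(y \right)} = 6 + \frac{\left(3 + y\right)^{2}}{4}$
$f = 2 i \sqrt{723}$ ($f = \sqrt{-5536 + \left(2597 + \left(34 + 13\right)\right)} = \sqrt{-5536 + \left(2597 + 47\right)} = \sqrt{-5536 + 2644} = \sqrt{-2892} = 2 i \sqrt{723} \approx 53.777 i$)
$A{\left(S \right)} - f = \left(6 + \frac{\left(3 + 91\right)^{2}}{4}\right) - 2 i \sqrt{723} = \left(6 + \frac{94^{2}}{4}\right) - 2 i \sqrt{723} = \left(6 + \frac{1}{4} \cdot 8836\right) - 2 i \sqrt{723} = \left(6 + 2209\right) - 2 i \sqrt{723} = 2215 - 2 i \sqrt{723}$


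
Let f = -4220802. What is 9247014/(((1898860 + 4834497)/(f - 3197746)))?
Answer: -68599417215672/6733357 ≈ -1.0188e+7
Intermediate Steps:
9247014/(((1898860 + 4834497)/(f - 3197746))) = 9247014/(((1898860 + 4834497)/(-4220802 - 3197746))) = 9247014/((6733357/(-7418548))) = 9247014/((6733357*(-1/7418548))) = 9247014/(-6733357/7418548) = 9247014*(-7418548/6733357) = -68599417215672/6733357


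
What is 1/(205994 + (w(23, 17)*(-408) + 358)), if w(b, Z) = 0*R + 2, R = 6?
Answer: 1/205536 ≈ 4.8653e-6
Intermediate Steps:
w(b, Z) = 2 (w(b, Z) = 0*6 + 2 = 0 + 2 = 2)
1/(205994 + (w(23, 17)*(-408) + 358)) = 1/(205994 + (2*(-408) + 358)) = 1/(205994 + (-816 + 358)) = 1/(205994 - 458) = 1/205536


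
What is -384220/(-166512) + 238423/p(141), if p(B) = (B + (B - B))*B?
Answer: 3944914033/275868756 ≈ 14.300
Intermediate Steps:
p(B) = B**2 (p(B) = (B + 0)*B = B*B = B**2)
-384220/(-166512) + 238423/p(141) = -384220/(-166512) + 238423/(141**2) = -384220*(-1/166512) + 238423/19881 = 96055/41628 + 238423*(1/19881) = 96055/41628 + 238423/19881 = 3944914033/275868756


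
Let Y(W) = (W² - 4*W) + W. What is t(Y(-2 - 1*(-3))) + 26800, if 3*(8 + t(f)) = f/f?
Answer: 80377/3 ≈ 26792.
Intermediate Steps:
Y(W) = W² - 3*W
t(f) = -23/3 (t(f) = -8 + (f/f)/3 = -8 + (⅓)*1 = -8 + ⅓ = -23/3)
t(Y(-2 - 1*(-3))) + 26800 = -23/3 + 26800 = 80377/3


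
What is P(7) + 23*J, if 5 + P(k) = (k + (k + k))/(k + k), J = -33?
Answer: -1525/2 ≈ -762.50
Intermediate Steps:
P(k) = -7/2 (P(k) = -5 + (k + (k + k))/(k + k) = -5 + (k + 2*k)/((2*k)) = -5 + (3*k)*(1/(2*k)) = -5 + 3/2 = -7/2)
P(7) + 23*J = -7/2 + 23*(-33) = -7/2 - 759 = -1525/2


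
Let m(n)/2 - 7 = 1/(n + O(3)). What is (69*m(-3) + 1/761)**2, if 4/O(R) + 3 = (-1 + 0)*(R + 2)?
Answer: 24362644837609/28376929 ≈ 8.5854e+5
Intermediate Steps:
O(R) = 4/(-5 - R) (O(R) = 4/(-3 + (-1 + 0)*(R + 2)) = 4/(-3 - (2 + R)) = 4/(-3 + (-2 - R)) = 4/(-5 - R))
m(n) = 14 + 2/(-1/2 + n) (m(n) = 14 + 2/(n - 4/(5 + 3)) = 14 + 2/(n - 4/8) = 14 + 2/(n - 4*1/8) = 14 + 2/(n - 1/2) = 14 + 2/(-1/2 + n))
(69*m(-3) + 1/761)**2 = (69*(2*(-5 + 14*(-3))/(-1 + 2*(-3))) + 1/761)**2 = (69*(2*(-5 - 42)/(-1 - 6)) + 1/761)**2 = (69*(2*(-47)/(-7)) + 1/761)**2 = (69*(2*(-1/7)*(-47)) + 1/761)**2 = (69*(94/7) + 1/761)**2 = (6486/7 + 1/761)**2 = (4935853/5327)**2 = 24362644837609/28376929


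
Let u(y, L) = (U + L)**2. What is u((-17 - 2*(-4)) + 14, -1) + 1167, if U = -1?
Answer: 1171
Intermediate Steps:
u(y, L) = (-1 + L)**2
u((-17 - 2*(-4)) + 14, -1) + 1167 = (-1 - 1)**2 + 1167 = (-2)**2 + 1167 = 4 + 1167 = 1171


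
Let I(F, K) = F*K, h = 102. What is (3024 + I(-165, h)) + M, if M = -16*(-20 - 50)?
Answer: -12686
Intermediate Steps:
M = 1120 (M = -16*(-70) = 1120)
(3024 + I(-165, h)) + M = (3024 - 165*102) + 1120 = (3024 - 16830) + 1120 = -13806 + 1120 = -12686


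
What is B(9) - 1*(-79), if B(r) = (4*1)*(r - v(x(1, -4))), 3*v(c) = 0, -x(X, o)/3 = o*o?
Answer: 115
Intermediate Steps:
x(X, o) = -3*o² (x(X, o) = -3*o*o = -3*o²)
v(c) = 0 (v(c) = (⅓)*0 = 0)
B(r) = 4*r (B(r) = (4*1)*(r - 1*0) = 4*(r + 0) = 4*r)
B(9) - 1*(-79) = 4*9 - 1*(-79) = 36 + 79 = 115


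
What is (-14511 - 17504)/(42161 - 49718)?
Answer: 32015/7557 ≈ 4.2365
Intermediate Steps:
(-14511 - 17504)/(42161 - 49718) = -32015/(-7557) = -32015*(-1/7557) = 32015/7557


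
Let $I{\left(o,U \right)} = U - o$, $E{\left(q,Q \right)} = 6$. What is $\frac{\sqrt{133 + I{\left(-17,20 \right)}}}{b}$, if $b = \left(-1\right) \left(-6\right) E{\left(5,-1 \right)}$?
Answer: $\frac{\sqrt{170}}{36} \approx 0.36218$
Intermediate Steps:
$b = 36$ ($b = \left(-1\right) \left(-6\right) 6 = 6 \cdot 6 = 36$)
$\frac{\sqrt{133 + I{\left(-17,20 \right)}}}{b} = \frac{\sqrt{133 + \left(20 - -17\right)}}{36} = \sqrt{133 + \left(20 + 17\right)} \frac{1}{36} = \sqrt{133 + 37} \cdot \frac{1}{36} = \sqrt{170} \cdot \frac{1}{36} = \frac{\sqrt{170}}{36}$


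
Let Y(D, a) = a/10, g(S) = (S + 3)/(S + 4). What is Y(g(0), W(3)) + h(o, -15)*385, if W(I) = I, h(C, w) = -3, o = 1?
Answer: -11547/10 ≈ -1154.7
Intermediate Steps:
g(S) = (3 + S)/(4 + S)
Y(D, a) = a/10 (Y(D, a) = a*(1/10) = a/10)
Y(g(0), W(3)) + h(o, -15)*385 = (1/10)*3 - 3*385 = 3/10 - 1155 = -11547/10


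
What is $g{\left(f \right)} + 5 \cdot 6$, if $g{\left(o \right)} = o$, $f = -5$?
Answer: $25$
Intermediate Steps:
$g{\left(f \right)} + 5 \cdot 6 = -5 + 5 \cdot 6 = -5 + 30 = 25$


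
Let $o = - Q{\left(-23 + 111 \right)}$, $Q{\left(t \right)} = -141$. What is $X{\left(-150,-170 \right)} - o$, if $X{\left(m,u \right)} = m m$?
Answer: $22359$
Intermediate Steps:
$X{\left(m,u \right)} = m^{2}$
$o = 141$ ($o = \left(-1\right) \left(-141\right) = 141$)
$X{\left(-150,-170 \right)} - o = \left(-150\right)^{2} - 141 = 22500 - 141 = 22359$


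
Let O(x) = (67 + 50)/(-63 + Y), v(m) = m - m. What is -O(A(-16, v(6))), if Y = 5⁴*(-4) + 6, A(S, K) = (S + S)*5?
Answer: 117/2557 ≈ 0.045757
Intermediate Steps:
v(m) = 0
A(S, K) = 10*S (A(S, K) = (2*S)*5 = 10*S)
Y = -2494 (Y = 625*(-4) + 6 = -2500 + 6 = -2494)
O(x) = -117/2557 (O(x) = (67 + 50)/(-63 - 2494) = 117/(-2557) = 117*(-1/2557) = -117/2557)
-O(A(-16, v(6))) = -1*(-117/2557) = 117/2557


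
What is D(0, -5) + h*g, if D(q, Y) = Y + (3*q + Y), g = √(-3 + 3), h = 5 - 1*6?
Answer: -10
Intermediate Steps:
h = -1 (h = 5 - 6 = -1)
g = 0 (g = √0 = 0)
D(q, Y) = 2*Y + 3*q (D(q, Y) = Y + (Y + 3*q) = 2*Y + 3*q)
D(0, -5) + h*g = (2*(-5) + 3*0) - 1*0 = (-10 + 0) + 0 = -10 + 0 = -10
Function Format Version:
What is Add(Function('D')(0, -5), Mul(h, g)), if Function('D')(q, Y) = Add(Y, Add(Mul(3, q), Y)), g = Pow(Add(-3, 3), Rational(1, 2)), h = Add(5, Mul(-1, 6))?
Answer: -10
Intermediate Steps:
h = -1 (h = Add(5, -6) = -1)
g = 0 (g = Pow(0, Rational(1, 2)) = 0)
Function('D')(q, Y) = Add(Mul(2, Y), Mul(3, q)) (Function('D')(q, Y) = Add(Y, Add(Y, Mul(3, q))) = Add(Mul(2, Y), Mul(3, q)))
Add(Function('D')(0, -5), Mul(h, g)) = Add(Add(Mul(2, -5), Mul(3, 0)), Mul(-1, 0)) = Add(Add(-10, 0), 0) = Add(-10, 0) = -10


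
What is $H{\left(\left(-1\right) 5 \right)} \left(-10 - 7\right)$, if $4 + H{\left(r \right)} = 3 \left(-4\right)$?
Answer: $272$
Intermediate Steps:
$H{\left(r \right)} = -16$ ($H{\left(r \right)} = -4 + 3 \left(-4\right) = -4 - 12 = -16$)
$H{\left(\left(-1\right) 5 \right)} \left(-10 - 7\right) = - 16 \left(-10 - 7\right) = \left(-16\right) \left(-17\right) = 272$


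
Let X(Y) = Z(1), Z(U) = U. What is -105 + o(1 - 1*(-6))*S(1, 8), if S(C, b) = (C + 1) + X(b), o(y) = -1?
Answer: -108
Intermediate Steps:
X(Y) = 1
S(C, b) = 2 + C (S(C, b) = (C + 1) + 1 = (1 + C) + 1 = 2 + C)
-105 + o(1 - 1*(-6))*S(1, 8) = -105 - (2 + 1) = -105 - 1*3 = -105 - 3 = -108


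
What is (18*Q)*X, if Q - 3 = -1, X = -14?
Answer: -504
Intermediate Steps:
Q = 2 (Q = 3 - 1 = 2)
(18*Q)*X = (18*2)*(-14) = 36*(-14) = -504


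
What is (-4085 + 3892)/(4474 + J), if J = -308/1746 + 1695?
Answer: -168489/5385383 ≈ -0.031286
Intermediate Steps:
J = 1479581/873 (J = -308*1/1746 + 1695 = -154/873 + 1695 = 1479581/873 ≈ 1694.8)
(-4085 + 3892)/(4474 + J) = (-4085 + 3892)/(4474 + 1479581/873) = -193/5385383/873 = -193*873/5385383 = -168489/5385383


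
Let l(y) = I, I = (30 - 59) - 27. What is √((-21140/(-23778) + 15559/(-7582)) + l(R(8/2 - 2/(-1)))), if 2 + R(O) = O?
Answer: I*√51609662805181178/30047466 ≈ 7.5606*I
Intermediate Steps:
R(O) = -2 + O
I = -56 (I = -29 - 27 = -56)
l(y) = -56
√((-21140/(-23778) + 15559/(-7582)) + l(R(8/2 - 2/(-1)))) = √((-21140/(-23778) + 15559/(-7582)) - 56) = √((-21140*(-1/23778) + 15559*(-1/7582)) - 56) = √((10570/11889 - 15559/7582) - 56) = √(-104839211/90142398 - 56) = √(-5152813499/90142398) = I*√51609662805181178/30047466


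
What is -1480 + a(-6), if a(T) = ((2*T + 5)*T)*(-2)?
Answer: -1564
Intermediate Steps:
a(T) = -2*T*(5 + 2*T) (a(T) = ((5 + 2*T)*T)*(-2) = (T*(5 + 2*T))*(-2) = -2*T*(5 + 2*T))
-1480 + a(-6) = -1480 - 2*(-6)*(5 + 2*(-6)) = -1480 - 2*(-6)*(5 - 12) = -1480 - 2*(-6)*(-7) = -1480 - 84 = -1564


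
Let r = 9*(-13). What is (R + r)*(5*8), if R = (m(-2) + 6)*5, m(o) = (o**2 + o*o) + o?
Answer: -2280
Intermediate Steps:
m(o) = o + 2*o**2 (m(o) = (o**2 + o**2) + o = 2*o**2 + o = o + 2*o**2)
r = -117
R = 60 (R = (-2*(1 + 2*(-2)) + 6)*5 = (-2*(1 - 4) + 6)*5 = (-2*(-3) + 6)*5 = (6 + 6)*5 = 12*5 = 60)
(R + r)*(5*8) = (60 - 117)*(5*8) = -57*40 = -2280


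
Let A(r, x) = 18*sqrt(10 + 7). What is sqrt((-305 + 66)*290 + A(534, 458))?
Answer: sqrt(-69310 + 18*sqrt(17)) ≈ 263.13*I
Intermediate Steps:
A(r, x) = 18*sqrt(17)
sqrt((-305 + 66)*290 + A(534, 458)) = sqrt((-305 + 66)*290 + 18*sqrt(17)) = sqrt(-239*290 + 18*sqrt(17)) = sqrt(-69310 + 18*sqrt(17))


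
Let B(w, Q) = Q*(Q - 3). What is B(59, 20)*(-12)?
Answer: -4080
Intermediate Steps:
B(w, Q) = Q*(-3 + Q)
B(59, 20)*(-12) = (20*(-3 + 20))*(-12) = (20*17)*(-12) = 340*(-12) = -4080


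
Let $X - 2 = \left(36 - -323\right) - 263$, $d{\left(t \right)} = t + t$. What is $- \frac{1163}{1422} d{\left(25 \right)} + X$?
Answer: $\frac{40603}{711} \approx 57.107$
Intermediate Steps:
$d{\left(t \right)} = 2 t$
$X = 98$ ($X = 2 + \left(\left(36 - -323\right) - 263\right) = 2 + \left(\left(36 + 323\right) - 263\right) = 2 + \left(359 - 263\right) = 2 + 96 = 98$)
$- \frac{1163}{1422} d{\left(25 \right)} + X = - \frac{1163}{1422} \cdot 2 \cdot 25 + 98 = \left(-1163\right) \frac{1}{1422} \cdot 50 + 98 = \left(- \frac{1163}{1422}\right) 50 + 98 = - \frac{29075}{711} + 98 = \frac{40603}{711}$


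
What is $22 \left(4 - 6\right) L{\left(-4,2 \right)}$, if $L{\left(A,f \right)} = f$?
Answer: $-88$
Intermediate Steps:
$22 \left(4 - 6\right) L{\left(-4,2 \right)} = 22 \left(4 - 6\right) 2 = 22 \left(-2\right) 2 = \left(-44\right) 2 = -88$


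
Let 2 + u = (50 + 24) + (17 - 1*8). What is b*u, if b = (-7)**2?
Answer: 3969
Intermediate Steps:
u = 81 (u = -2 + ((50 + 24) + (17 - 1*8)) = -2 + (74 + (17 - 8)) = -2 + (74 + 9) = -2 + 83 = 81)
b = 49
b*u = 49*81 = 3969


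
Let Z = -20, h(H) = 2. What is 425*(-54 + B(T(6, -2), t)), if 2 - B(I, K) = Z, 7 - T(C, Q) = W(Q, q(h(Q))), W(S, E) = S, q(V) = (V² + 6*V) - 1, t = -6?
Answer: -13600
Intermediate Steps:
q(V) = -1 + V² + 6*V
T(C, Q) = 7 - Q
B(I, K) = 22 (B(I, K) = 2 - 1*(-20) = 2 + 20 = 22)
425*(-54 + B(T(6, -2), t)) = 425*(-54 + 22) = 425*(-32) = -13600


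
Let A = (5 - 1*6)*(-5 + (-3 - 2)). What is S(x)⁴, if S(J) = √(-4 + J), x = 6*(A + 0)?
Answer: 3136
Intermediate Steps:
A = 10 (A = (5 - 6)*(-5 - 5) = -1*(-10) = 10)
x = 60 (x = 6*(10 + 0) = 6*10 = 60)
S(x)⁴ = (√(-4 + 60))⁴ = (√56)⁴ = (2*√14)⁴ = 3136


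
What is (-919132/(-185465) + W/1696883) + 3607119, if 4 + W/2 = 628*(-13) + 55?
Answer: 1135206654407541271/314712405595 ≈ 3.6071e+6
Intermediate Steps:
W = -16226 (W = -8 + 2*(628*(-13) + 55) = -8 + 2*(-8164 + 55) = -8 + 2*(-8109) = -8 - 16218 = -16226)
(-919132/(-185465) + W/1696883) + 3607119 = (-919132/(-185465) - 16226/1696883) + 3607119 = (-919132*(-1/185465) - 16226*1/1696883) + 3607119 = (919132/185465 - 16226/1696883) + 3607119 = 1556650110466/314712405595 + 3607119 = 1135206654407541271/314712405595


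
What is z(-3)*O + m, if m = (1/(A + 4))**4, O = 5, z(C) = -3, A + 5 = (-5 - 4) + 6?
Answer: -3839/256 ≈ -14.996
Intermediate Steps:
A = -8 (A = -5 + ((-5 - 4) + 6) = -5 + (-9 + 6) = -5 - 3 = -8)
m = 1/256 (m = (1/(-8 + 4))**4 = (1/(-4))**4 = (-1/4)**4 = 1/256 ≈ 0.0039063)
z(-3)*O + m = -3*5 + 1/256 = -15 + 1/256 = -3839/256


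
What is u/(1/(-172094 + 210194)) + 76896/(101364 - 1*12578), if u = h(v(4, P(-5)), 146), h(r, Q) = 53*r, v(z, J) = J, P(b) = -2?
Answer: -179285531352/44393 ≈ -4.0386e+6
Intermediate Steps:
u = -106 (u = 53*(-2) = -106)
u/(1/(-172094 + 210194)) + 76896/(101364 - 1*12578) = -106/(1/(-172094 + 210194)) + 76896/(101364 - 1*12578) = -106/(1/38100) + 76896/(101364 - 12578) = -106/1/38100 + 76896/88786 = -106*38100 + 76896*(1/88786) = -4038600 + 38448/44393 = -179285531352/44393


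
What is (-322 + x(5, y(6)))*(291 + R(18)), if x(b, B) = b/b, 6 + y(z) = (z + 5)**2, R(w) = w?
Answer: -99189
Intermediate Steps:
y(z) = -6 + (5 + z)**2 (y(z) = -6 + (z + 5)**2 = -6 + (5 + z)**2)
x(b, B) = 1
(-322 + x(5, y(6)))*(291 + R(18)) = (-322 + 1)*(291 + 18) = -321*309 = -99189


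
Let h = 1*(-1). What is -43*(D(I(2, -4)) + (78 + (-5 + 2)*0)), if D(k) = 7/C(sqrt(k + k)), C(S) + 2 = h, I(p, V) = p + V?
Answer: -9761/3 ≈ -3253.7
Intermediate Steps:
I(p, V) = V + p
h = -1
C(S) = -3 (C(S) = -2 - 1 = -3)
D(k) = -7/3 (D(k) = 7/(-3) = 7*(-1/3) = -7/3)
-43*(D(I(2, -4)) + (78 + (-5 + 2)*0)) = -43*(-7/3 + (78 + (-5 + 2)*0)) = -43*(-7/3 + (78 - 3*0)) = -43*(-7/3 + (78 + 0)) = -43*(-7/3 + 78) = -43*227/3 = -9761/3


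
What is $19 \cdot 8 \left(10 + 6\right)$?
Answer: $2432$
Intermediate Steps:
$19 \cdot 8 \left(10 + 6\right) = 152 \cdot 16 = 2432$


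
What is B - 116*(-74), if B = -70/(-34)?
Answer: 145963/17 ≈ 8586.1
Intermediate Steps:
B = 35/17 (B = -70*(-1/34) = 35/17 ≈ 2.0588)
B - 116*(-74) = 35/17 - 116*(-74) = 35/17 + 8584 = 145963/17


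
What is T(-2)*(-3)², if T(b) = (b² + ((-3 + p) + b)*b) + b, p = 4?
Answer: 36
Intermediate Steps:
T(b) = b + b² + b*(1 + b) (T(b) = (b² + ((-3 + 4) + b)*b) + b = (b² + (1 + b)*b) + b = (b² + b*(1 + b)) + b = b + b² + b*(1 + b))
T(-2)*(-3)² = (2*(-2)*(1 - 2))*(-3)² = (2*(-2)*(-1))*9 = 4*9 = 36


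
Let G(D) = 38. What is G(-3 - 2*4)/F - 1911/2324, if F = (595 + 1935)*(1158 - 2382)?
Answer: -105677147/128513880 ≈ -0.82230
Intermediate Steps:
F = -3096720 (F = 2530*(-1224) = -3096720)
G(-3 - 2*4)/F - 1911/2324 = 38/(-3096720) - 1911/2324 = 38*(-1/3096720) - 1911*1/2324 = -19/1548360 - 273/332 = -105677147/128513880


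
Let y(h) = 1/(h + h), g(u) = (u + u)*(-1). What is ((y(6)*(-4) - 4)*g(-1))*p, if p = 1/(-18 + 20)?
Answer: -13/3 ≈ -4.3333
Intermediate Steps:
p = ½ (p = 1/2 = ½ ≈ 0.50000)
g(u) = -2*u (g(u) = (2*u)*(-1) = -2*u)
y(h) = 1/(2*h)
((y(6)*(-4) - 4)*g(-1))*p = ((((½)/6)*(-4) - 4)*(-2*(-1)))*(½) = ((((½)*(⅙))*(-4) - 4)*2)*(½) = (((1/12)*(-4) - 4)*2)*(½) = ((-⅓ - 4)*2)*(½) = -13/3*2*(½) = -26/3*½ = -13/3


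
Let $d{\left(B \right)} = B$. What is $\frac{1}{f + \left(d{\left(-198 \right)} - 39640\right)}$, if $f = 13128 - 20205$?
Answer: $- \frac{1}{46915} \approx -2.1315 \cdot 10^{-5}$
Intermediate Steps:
$f = -7077$ ($f = 13128 - 20205 = -7077$)
$\frac{1}{f + \left(d{\left(-198 \right)} - 39640\right)} = \frac{1}{-7077 - 39838} = \frac{1}{-46915} = - \frac{1}{46915}$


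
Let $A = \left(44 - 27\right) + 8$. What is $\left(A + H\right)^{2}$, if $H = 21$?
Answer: $2116$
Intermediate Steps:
$A = 25$ ($A = 17 + 8 = 25$)
$\left(A + H\right)^{2} = \left(25 + 21\right)^{2} = 46^{2} = 2116$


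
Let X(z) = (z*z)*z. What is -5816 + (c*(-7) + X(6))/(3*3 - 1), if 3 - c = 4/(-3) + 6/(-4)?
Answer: -278117/48 ≈ -5794.1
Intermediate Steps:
c = 35/6 (c = 3 - (4/(-3) + 6/(-4)) = 3 - (4*(-1/3) + 6*(-1/4)) = 3 - (-4/3 - 3/2) = 3 - 1*(-17/6) = 3 + 17/6 = 35/6 ≈ 5.8333)
X(z) = z**3 (X(z) = z**2*z = z**3)
-5816 + (c*(-7) + X(6))/(3*3 - 1) = -5816 + ((35/6)*(-7) + 6**3)/(3*3 - 1) = -5816 + (-245/6 + 216)/(9 - 1) = -5816 + (1051/6)/8 = -5816 + (1/8)*(1051/6) = -5816 + 1051/48 = -278117/48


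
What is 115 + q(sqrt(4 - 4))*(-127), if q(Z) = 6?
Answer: -647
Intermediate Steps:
115 + q(sqrt(4 - 4))*(-127) = 115 + 6*(-127) = 115 - 762 = -647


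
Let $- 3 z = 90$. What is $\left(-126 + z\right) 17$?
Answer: $-2652$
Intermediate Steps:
$z = -30$ ($z = \left(- \frac{1}{3}\right) 90 = -30$)
$\left(-126 + z\right) 17 = \left(-126 - 30\right) 17 = \left(-156\right) 17 = -2652$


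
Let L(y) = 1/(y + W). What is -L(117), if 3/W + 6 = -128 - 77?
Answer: -211/24684 ≈ -0.0085481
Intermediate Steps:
W = -3/211 (W = 3/(-6 + (-128 - 77)) = 3/(-6 - 205) = 3/(-211) = 3*(-1/211) = -3/211 ≈ -0.014218)
L(y) = 1/(-3/211 + y) (L(y) = 1/(y - 3/211) = 1/(-3/211 + y))
-L(117) = -211/(-3 + 211*117) = -211/(-3 + 24687) = -211/24684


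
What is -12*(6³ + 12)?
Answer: -2736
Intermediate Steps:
-12*(6³ + 12) = -12*(216 + 12) = -12*228 = -2736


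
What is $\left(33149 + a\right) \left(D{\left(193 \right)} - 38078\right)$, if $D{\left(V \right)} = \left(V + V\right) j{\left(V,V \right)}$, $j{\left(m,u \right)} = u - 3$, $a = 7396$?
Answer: $1429697790$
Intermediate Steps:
$j{\left(m,u \right)} = -3 + u$
$D{\left(V \right)} = 2 V \left(-3 + V\right)$ ($D{\left(V \right)} = \left(V + V\right) \left(-3 + V\right) = 2 V \left(-3 + V\right)$)
$\left(33149 + a\right) \left(D{\left(193 \right)} - 38078\right) = \left(33149 + 7396\right) \left(2 \cdot 193 \left(-3 + 193\right) - 38078\right) = 40545 \left(2 \cdot 193 \cdot 190 - 38078\right) = 40545 \left(73340 - 38078\right) = 40545 \cdot 35262 = 1429697790$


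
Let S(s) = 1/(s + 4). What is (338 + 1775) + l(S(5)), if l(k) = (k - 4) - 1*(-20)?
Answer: 19162/9 ≈ 2129.1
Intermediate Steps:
S(s) = 1/(4 + s)
l(k) = 16 + k (l(k) = (-4 + k) + 20 = 16 + k)
(338 + 1775) + l(S(5)) = (338 + 1775) + (16 + 1/(4 + 5)) = 2113 + (16 + 1/9) = 2113 + (16 + ⅑) = 2113 + 145/9 = 19162/9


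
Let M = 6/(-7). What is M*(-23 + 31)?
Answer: -48/7 ≈ -6.8571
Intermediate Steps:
M = -6/7 (M = 6*(-1/7) = -6/7 ≈ -0.85714)
M*(-23 + 31) = -6*(-23 + 31)/7 = -6/7*8 = -48/7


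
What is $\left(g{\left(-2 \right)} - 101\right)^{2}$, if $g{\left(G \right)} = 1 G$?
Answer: $10609$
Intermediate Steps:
$g{\left(G \right)} = G$
$\left(g{\left(-2 \right)} - 101\right)^{2} = \left(-2 - 101\right)^{2} = \left(-103\right)^{2} = 10609$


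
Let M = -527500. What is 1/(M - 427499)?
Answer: -1/954999 ≈ -1.0471e-6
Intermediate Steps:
1/(M - 427499) = 1/(-527500 - 427499) = 1/(-954999) = -1/954999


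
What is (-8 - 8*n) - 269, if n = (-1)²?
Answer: -285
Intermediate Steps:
n = 1
(-8 - 8*n) - 269 = (-8 - 8*1) - 269 = (-8 - 8) - 269 = -16 - 269 = -285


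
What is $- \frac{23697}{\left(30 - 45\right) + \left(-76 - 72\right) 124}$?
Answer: $\frac{23697}{18367} \approx 1.2902$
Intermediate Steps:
$- \frac{23697}{\left(30 - 45\right) + \left(-76 - 72\right) 124} = - \frac{23697}{-15 - 18352} = - \frac{23697}{-18367} = \left(-23697\right) \left(- \frac{1}{18367}\right) = \frac{23697}{18367}$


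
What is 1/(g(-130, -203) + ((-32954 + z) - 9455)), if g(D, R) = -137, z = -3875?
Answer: -1/46421 ≈ -2.1542e-5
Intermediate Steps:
1/(g(-130, -203) + ((-32954 + z) - 9455)) = 1/(-137 + ((-32954 - 3875) - 9455)) = 1/(-137 + (-36829 - 9455)) = 1/(-137 - 46284) = 1/(-46421) = -1/46421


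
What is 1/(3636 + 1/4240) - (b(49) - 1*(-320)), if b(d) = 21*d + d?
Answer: -21552459878/15416641 ≈ -1398.0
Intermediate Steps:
b(d) = 22*d
1/(3636 + 1/4240) - (b(49) - 1*(-320)) = 1/(3636 + 1/4240) - (22*49 - 1*(-320)) = 1/(3636 + 1/4240) - (1078 + 320) = 1/(15416641/4240) - 1*1398 = 4240/15416641 - 1398 = -21552459878/15416641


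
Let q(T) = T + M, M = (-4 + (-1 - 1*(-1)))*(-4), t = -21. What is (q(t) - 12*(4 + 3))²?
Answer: 7921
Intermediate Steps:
M = 16 (M = (-4 + (-1 + 1))*(-4) = (-4 + 0)*(-4) = -4*(-4) = 16)
q(T) = 16 + T (q(T) = T + 16 = 16 + T)
(q(t) - 12*(4 + 3))² = ((16 - 21) - 12*(4 + 3))² = (-5 - 12*7)² = (-5 - 84)² = (-89)² = 7921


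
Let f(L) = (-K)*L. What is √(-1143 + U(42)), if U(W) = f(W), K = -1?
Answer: I*√1101 ≈ 33.181*I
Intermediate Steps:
f(L) = L (f(L) = (-1*(-1))*L = 1*L = L)
U(W) = W
√(-1143 + U(42)) = √(-1143 + 42) = √(-1101) = I*√1101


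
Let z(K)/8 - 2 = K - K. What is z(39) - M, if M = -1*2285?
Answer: 2301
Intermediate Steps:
M = -2285
z(K) = 16 (z(K) = 16 + 8*(K - K) = 16 + 8*0 = 16 + 0 = 16)
z(39) - M = 16 - 1*(-2285) = 16 + 2285 = 2301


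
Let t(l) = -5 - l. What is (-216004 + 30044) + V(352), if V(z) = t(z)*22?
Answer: -193814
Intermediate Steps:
V(z) = -110 - 22*z (V(z) = (-5 - z)*22 = -110 - 22*z)
(-216004 + 30044) + V(352) = (-216004 + 30044) + (-110 - 22*352) = -185960 + (-110 - 7744) = -185960 - 7854 = -193814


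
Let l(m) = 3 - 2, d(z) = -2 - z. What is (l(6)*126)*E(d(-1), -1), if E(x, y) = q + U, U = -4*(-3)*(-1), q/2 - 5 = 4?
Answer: 756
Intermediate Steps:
q = 18 (q = 10 + 2*4 = 10 + 8 = 18)
U = -12 (U = 12*(-1) = -12)
l(m) = 1
E(x, y) = 6 (E(x, y) = 18 - 12 = 6)
(l(6)*126)*E(d(-1), -1) = (1*126)*6 = 126*6 = 756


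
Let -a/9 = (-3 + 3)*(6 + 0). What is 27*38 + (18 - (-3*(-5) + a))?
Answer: 1029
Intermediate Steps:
a = 0 (a = -9*(-3 + 3)*(6 + 0) = -0*6 = -9*0 = 0)
27*38 + (18 - (-3*(-5) + a)) = 27*38 + (18 - (-3*(-5) + 0)) = 1026 + (18 - (15 + 0)) = 1026 + (18 - 1*15) = 1026 + (18 - 15) = 1026 + 3 = 1029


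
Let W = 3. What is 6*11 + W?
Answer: 69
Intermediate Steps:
6*11 + W = 6*11 + 3 = 66 + 3 = 69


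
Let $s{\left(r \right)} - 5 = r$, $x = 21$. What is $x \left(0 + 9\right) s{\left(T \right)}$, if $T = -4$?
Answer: $189$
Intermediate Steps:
$s{\left(r \right)} = 5 + r$
$x \left(0 + 9\right) s{\left(T \right)} = 21 \left(0 + 9\right) \left(5 - 4\right) = 21 \cdot 9 \cdot 1 = 189 \cdot 1 = 189$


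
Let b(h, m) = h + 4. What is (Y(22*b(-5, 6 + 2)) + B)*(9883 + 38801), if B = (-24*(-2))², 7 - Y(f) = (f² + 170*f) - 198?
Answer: 280663260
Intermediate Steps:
b(h, m) = 4 + h
Y(f) = 205 - f² - 170*f (Y(f) = 7 - ((f² + 170*f) - 198) = 7 - (-198 + f² + 170*f) = 7 + (198 - f² - 170*f) = 205 - f² - 170*f)
B = 2304 (B = 48² = 2304)
(Y(22*b(-5, 6 + 2)) + B)*(9883 + 38801) = ((205 - (22*(4 - 5))² - 3740*(4 - 5)) + 2304)*(9883 + 38801) = ((205 - (22*(-1))² - 3740*(-1)) + 2304)*48684 = ((205 - 1*(-22)² - 170*(-22)) + 2304)*48684 = ((205 - 1*484 + 3740) + 2304)*48684 = ((205 - 484 + 3740) + 2304)*48684 = (3461 + 2304)*48684 = 5765*48684 = 280663260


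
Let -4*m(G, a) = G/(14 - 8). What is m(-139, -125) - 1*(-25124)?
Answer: 603115/24 ≈ 25130.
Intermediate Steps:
m(G, a) = -G/24 (m(G, a) = -G/(4*(14 - 8)) = -G/(4*6) = -G/24)
m(-139, -125) - 1*(-25124) = -1/24*(-139) - 1*(-25124) = 139/24 + 25124 = 603115/24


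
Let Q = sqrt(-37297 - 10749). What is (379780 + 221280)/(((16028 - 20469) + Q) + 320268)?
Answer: 37966195324/19949348395 - 120212*I*sqrt(48046)/19949348395 ≈ 1.9031 - 0.0013208*I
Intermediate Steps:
Q = I*sqrt(48046) (Q = sqrt(-48046) = I*sqrt(48046) ≈ 219.19*I)
(379780 + 221280)/(((16028 - 20469) + Q) + 320268) = (379780 + 221280)/(((16028 - 20469) + I*sqrt(48046)) + 320268) = 601060/((-4441 + I*sqrt(48046)) + 320268) = 601060/(315827 + I*sqrt(48046))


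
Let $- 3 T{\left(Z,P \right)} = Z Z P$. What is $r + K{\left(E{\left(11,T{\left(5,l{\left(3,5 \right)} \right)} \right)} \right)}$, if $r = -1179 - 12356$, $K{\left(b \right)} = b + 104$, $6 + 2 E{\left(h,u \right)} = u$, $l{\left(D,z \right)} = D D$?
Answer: $- \frac{26943}{2} \approx -13472.0$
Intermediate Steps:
$l{\left(D,z \right)} = D^{2}$
$T{\left(Z,P \right)} = - \frac{P Z^{2}}{3}$ ($T{\left(Z,P \right)} = - \frac{Z Z P}{3} = - \frac{Z^{2} P}{3} = - \frac{P Z^{2}}{3}$)
$E{\left(h,u \right)} = -3 + \frac{u}{2}$
$K{\left(b \right)} = 104 + b$
$r = -13535$ ($r = -1179 - 12356 = -13535$)
$r + K{\left(E{\left(11,T{\left(5,l{\left(3,5 \right)} \right)} \right)} \right)} = -13535 + \left(104 + \left(-3 + \frac{\left(- \frac{1}{3}\right) 3^{2} \cdot 5^{2}}{2}\right)\right) = -13535 + \left(104 + \left(-3 + \frac{\left(- \frac{1}{3}\right) 9 \cdot 25}{2}\right)\right) = -13535 + \left(104 + \left(-3 + \frac{1}{2} \left(-75\right)\right)\right) = -13535 + \left(104 - \frac{81}{2}\right) = -13535 + \frac{127}{2} = - \frac{26943}{2}$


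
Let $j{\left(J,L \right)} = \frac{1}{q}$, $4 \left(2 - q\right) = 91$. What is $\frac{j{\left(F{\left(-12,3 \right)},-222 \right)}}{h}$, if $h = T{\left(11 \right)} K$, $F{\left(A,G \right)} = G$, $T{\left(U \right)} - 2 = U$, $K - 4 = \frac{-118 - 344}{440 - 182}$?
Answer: $- \frac{172}{102505} \approx -0.001678$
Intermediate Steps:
$q = - \frac{83}{4}$ ($q = 2 - \frac{91}{4} = - \frac{83}{4} \approx -20.75$)
$K = \frac{95}{43}$ ($K = 4 + \frac{-118 - 344}{440 - 182} = 4 - \frac{462}{258} = 4 - \frac{77}{43} = \frac{95}{43} \approx 2.2093$)
$T{\left(U \right)} = 2 + U$
$j{\left(J,L \right)} = - \frac{4}{83}$ ($j{\left(J,L \right)} = \frac{1}{- \frac{83}{4}} = - \frac{4}{83}$)
$h = \frac{1235}{43}$ ($h = \left(2 + 11\right) \frac{95}{43} = 13 \cdot \frac{95}{43} = \frac{1235}{43} \approx 28.721$)
$\frac{j{\left(F{\left(-12,3 \right)},-222 \right)}}{h} = - \frac{4}{83 \cdot \frac{1235}{43}} = \left(- \frac{4}{83}\right) \frac{43}{1235} = - \frac{172}{102505}$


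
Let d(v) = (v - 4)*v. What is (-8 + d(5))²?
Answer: 9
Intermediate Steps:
d(v) = v*(-4 + v) (d(v) = (-4 + v)*v = v*(-4 + v))
(-8 + d(5))² = (-8 + 5*(-4 + 5))² = (-8 + 5*1)² = (-8 + 5)² = (-3)² = 9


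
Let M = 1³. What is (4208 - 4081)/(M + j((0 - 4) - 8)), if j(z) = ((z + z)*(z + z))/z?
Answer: -127/47 ≈ -2.7021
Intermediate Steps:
M = 1
j(z) = 4*z (j(z) = ((2*z)*(2*z))/z = (4*z²)/z = 4*z)
(4208 - 4081)/(M + j((0 - 4) - 8)) = (4208 - 4081)/(1 + 4*((0 - 4) - 8)) = 127/(1 + 4*(-4 - 8)) = 127/(1 + 4*(-12)) = 127/(1 - 48) = 127/(-47) = 127*(-1/47) = -127/47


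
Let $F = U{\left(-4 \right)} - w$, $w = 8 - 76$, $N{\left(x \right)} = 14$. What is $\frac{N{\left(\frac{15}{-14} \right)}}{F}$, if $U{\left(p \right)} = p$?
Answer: $\frac{7}{32} \approx 0.21875$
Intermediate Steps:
$w = -68$ ($w = 8 - 76 = -68$)
$F = 64$ ($F = -4 - -68 = -4 + 68 = 64$)
$\frac{N{\left(\frac{15}{-14} \right)}}{F} = \frac{1}{64} \cdot 14 = \frac{7}{32}$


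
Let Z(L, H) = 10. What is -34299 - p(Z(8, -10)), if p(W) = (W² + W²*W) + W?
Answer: -35409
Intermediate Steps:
p(W) = W + W² + W³ (p(W) = (W² + W³) + W = W + W² + W³)
-34299 - p(Z(8, -10)) = -34299 - 10*(1 + 10 + 10²) = -34299 - 10*(1 + 10 + 100) = -34299 - 10*111 = -34299 - 1*1110 = -34299 - 1110 = -35409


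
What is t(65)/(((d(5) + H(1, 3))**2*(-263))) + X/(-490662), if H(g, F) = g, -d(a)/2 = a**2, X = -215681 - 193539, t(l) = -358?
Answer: 129291472928/154917449253 ≈ 0.83458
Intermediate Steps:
X = -409220
d(a) = -2*a**2
t(65)/(((d(5) + H(1, 3))**2*(-263))) + X/(-490662) = -358*(-1/(263*(-2*5**2 + 1)**2)) - 409220/(-490662) = -358*(-1/(263*(-2*25 + 1)**2)) - 409220*(-1/490662) = -358*(-1/(263*(-50 + 1)**2)) + 204610/245331 = -358/((-49)**2*(-263)) + 204610/245331 = -358/(2401*(-263)) + 204610/245331 = -358/(-631463) + 204610/245331 = -358*(-1/631463) + 204610/245331 = 358/631463 + 204610/245331 = 129291472928/154917449253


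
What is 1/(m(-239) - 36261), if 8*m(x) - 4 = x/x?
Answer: -8/290083 ≈ -2.7578e-5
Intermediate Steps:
m(x) = 5/8 (m(x) = ½ + (x/x)/8 = ½ + (⅛)*1 = ½ + ⅛ = 5/8)
1/(m(-239) - 36261) = 1/(5/8 - 36261) = 1/(-290083/8) = -8/290083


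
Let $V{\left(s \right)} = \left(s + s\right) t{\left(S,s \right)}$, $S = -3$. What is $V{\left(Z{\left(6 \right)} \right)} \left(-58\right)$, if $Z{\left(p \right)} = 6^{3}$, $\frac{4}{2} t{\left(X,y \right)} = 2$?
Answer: $-25056$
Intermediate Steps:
$t{\left(X,y \right)} = 1$ ($t{\left(X,y \right)} = \frac{1}{2} \cdot 2 = 1$)
$Z{\left(p \right)} = 216$
$V{\left(s \right)} = 2 s$ ($V{\left(s \right)} = \left(s + s\right) 1 = 2 s 1 = 2 s$)
$V{\left(Z{\left(6 \right)} \right)} \left(-58\right) = 2 \cdot 216 \left(-58\right) = 432 \left(-58\right) = -25056$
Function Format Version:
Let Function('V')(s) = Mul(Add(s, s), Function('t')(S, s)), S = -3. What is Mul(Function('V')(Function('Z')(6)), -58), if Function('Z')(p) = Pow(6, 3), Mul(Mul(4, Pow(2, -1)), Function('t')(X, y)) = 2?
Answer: -25056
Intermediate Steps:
Function('t')(X, y) = 1 (Function('t')(X, y) = Mul(Rational(1, 2), 2) = 1)
Function('Z')(p) = 216
Function('V')(s) = Mul(2, s) (Function('V')(s) = Mul(Add(s, s), 1) = Mul(Mul(2, s), 1) = Mul(2, s))
Mul(Function('V')(Function('Z')(6)), -58) = Mul(Mul(2, 216), -58) = Mul(432, -58) = -25056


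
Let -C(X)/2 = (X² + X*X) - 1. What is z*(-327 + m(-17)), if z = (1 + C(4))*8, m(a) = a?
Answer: 167872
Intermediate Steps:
C(X) = 2 - 4*X² (C(X) = -2*((X² + X*X) - 1) = -2*((X² + X²) - 1) = -2*(2*X² - 1) = -2*(-1 + 2*X²) = 2 - 4*X²)
z = -488 (z = (1 + (2 - 4*4²))*8 = (1 + (2 - 4*16))*8 = (1 + (2 - 64))*8 = (1 - 62)*8 = -61*8 = -488)
z*(-327 + m(-17)) = -488*(-327 - 17) = -488*(-344) = 167872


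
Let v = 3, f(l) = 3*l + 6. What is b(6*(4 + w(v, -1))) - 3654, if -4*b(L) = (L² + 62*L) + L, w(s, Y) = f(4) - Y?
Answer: -21177/2 ≈ -10589.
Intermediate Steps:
f(l) = 6 + 3*l
w(s, Y) = 18 - Y (w(s, Y) = (6 + 3*4) - Y = (6 + 12) - Y = 18 - Y)
b(L) = -63*L/4 - L²/4 (b(L) = -((L² + 62*L) + L)/4 = -(L² + 63*L)/4 = -63*L/4 - L²/4)
b(6*(4 + w(v, -1))) - 3654 = -6*(4 + (18 - 1*(-1)))*(63 + 6*(4 + (18 - 1*(-1))))/4 - 3654 = -6*(4 + (18 + 1))*(63 + 6*(4 + (18 + 1)))/4 - 3654 = -6*(4 + 19)*(63 + 6*(4 + 19))/4 - 3654 = -6*23*(63 + 6*23)/4 - 3654 = -¼*138*(63 + 138) - 3654 = -¼*138*201 - 3654 = -13869/2 - 3654 = -21177/2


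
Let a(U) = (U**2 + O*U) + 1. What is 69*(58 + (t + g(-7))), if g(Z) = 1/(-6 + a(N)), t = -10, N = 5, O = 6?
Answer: 165669/50 ≈ 3313.4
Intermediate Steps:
a(U) = 1 + U**2 + 6*U (a(U) = (U**2 + 6*U) + 1 = 1 + U**2 + 6*U)
g(Z) = 1/50 (g(Z) = 1/(-6 + (1 + 5**2 + 6*5)) = 1/(-6 + (1 + 25 + 30)) = 1/(-6 + 56) = 1/50)
69*(58 + (t + g(-7))) = 69*(58 + (-10 + 1/50)) = 69*(58 - 499/50) = 69*(2401/50) = 165669/50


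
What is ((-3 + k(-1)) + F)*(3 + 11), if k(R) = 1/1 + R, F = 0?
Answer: -42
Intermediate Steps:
k(R) = 1 + R
((-3 + k(-1)) + F)*(3 + 11) = ((-3 + (1 - 1)) + 0)*(3 + 11) = ((-3 + 0) + 0)*14 = (-3 + 0)*14 = -3*14 = -42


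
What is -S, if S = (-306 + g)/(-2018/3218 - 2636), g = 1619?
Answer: 2112617/4242333 ≈ 0.49798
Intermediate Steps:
S = -2112617/4242333 (S = (-306 + 1619)/(-2018/3218 - 2636) = 1313/(-2018*1/3218 - 2636) = 1313/(-1009/1609 - 2636) = 1313/(-4242333/1609) = 1313*(-1609/4242333) = -2112617/4242333 ≈ -0.49798)
-S = -1*(-2112617/4242333) = 2112617/4242333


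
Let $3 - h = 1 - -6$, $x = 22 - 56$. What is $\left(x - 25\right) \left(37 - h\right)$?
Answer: $-2419$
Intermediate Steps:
$x = -34$ ($x = 22 - 56 = -34$)
$h = -4$ ($h = 3 - \left(1 - -6\right) = 3 - \left(1 + 6\right) = 3 - 7 = -4$)
$\left(x - 25\right) \left(37 - h\right) = \left(-34 - 25\right) \left(37 - -4\right) = - 59 \left(37 + 4\right) = \left(-59\right) 41 = -2419$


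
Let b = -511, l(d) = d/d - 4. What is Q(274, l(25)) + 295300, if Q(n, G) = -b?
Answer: 295811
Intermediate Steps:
l(d) = -3 (l(d) = 1 - 4 = -3)
Q(n, G) = 511 (Q(n, G) = -1*(-511) = 511)
Q(274, l(25)) + 295300 = 511 + 295300 = 295811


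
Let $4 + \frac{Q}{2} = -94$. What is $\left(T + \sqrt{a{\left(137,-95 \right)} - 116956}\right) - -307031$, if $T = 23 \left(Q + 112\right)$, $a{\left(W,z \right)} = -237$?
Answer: $305099 + i \sqrt{117193} \approx 3.051 \cdot 10^{5} + 342.33 i$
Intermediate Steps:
$Q = -196$ ($Q = -8 + 2 \left(-94\right) = -8 - 188 = -196$)
$T = -1932$ ($T = 23 \left(-196 + 112\right) = 23 \left(-84\right) = -1932$)
$\left(T + \sqrt{a{\left(137,-95 \right)} - 116956}\right) - -307031 = \left(-1932 + \sqrt{-237 - 116956}\right) - -307031 = \left(-1932 + \sqrt{-117193}\right) + 307031 = \left(-1932 + i \sqrt{117193}\right) + 307031 = 305099 + i \sqrt{117193}$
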